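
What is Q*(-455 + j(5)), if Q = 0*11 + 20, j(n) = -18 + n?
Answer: -9360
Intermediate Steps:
Q = 20 (Q = 0 + 20 = 20)
Q*(-455 + j(5)) = 20*(-455 + (-18 + 5)) = 20*(-455 - 13) = 20*(-468) = -9360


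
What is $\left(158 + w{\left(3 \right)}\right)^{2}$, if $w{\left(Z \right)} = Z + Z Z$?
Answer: $28900$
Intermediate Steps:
$w{\left(Z \right)} = Z + Z^{2}$
$\left(158 + w{\left(3 \right)}\right)^{2} = \left(158 + 3 \left(1 + 3\right)\right)^{2} = \left(158 + 3 \cdot 4\right)^{2} = \left(158 + 12\right)^{2} = 170^{2} = 28900$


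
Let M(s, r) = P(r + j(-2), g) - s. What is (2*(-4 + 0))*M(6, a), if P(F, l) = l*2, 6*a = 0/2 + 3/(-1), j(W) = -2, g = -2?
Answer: 80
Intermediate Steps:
a = -½ (a = (0/2 + 3/(-1))/6 = (0*(½) + 3*(-1))/6 = (0 - 3)/6 = (⅙)*(-3) = -½ ≈ -0.50000)
P(F, l) = 2*l
M(s, r) = -4 - s (M(s, r) = 2*(-2) - s = -4 - s)
(2*(-4 + 0))*M(6, a) = (2*(-4 + 0))*(-4 - 1*6) = (2*(-4))*(-4 - 6) = -8*(-10) = 80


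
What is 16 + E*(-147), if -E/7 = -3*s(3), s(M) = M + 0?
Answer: -9245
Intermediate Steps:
s(M) = M
E = 63 (E = -(-21)*3 = -7*(-9) = 63)
16 + E*(-147) = 16 + 63*(-147) = 16 - 9261 = -9245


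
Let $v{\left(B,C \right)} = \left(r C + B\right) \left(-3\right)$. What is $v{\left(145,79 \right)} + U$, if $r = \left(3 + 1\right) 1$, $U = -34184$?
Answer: $-35567$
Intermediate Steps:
$r = 4$ ($r = 4 \cdot 1 = 4$)
$v{\left(B,C \right)} = - 12 C - 3 B$ ($v{\left(B,C \right)} = \left(4 C + B\right) \left(-3\right) = \left(B + 4 C\right) \left(-3\right) = - 12 C - 3 B$)
$v{\left(145,79 \right)} + U = \left(\left(-12\right) 79 - 435\right) - 34184 = \left(-948 - 435\right) - 34184 = -1383 - 34184 = -35567$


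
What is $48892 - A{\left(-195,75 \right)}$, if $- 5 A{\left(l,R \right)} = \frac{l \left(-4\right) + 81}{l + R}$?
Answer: $\frac{9778113}{200} \approx 48891.0$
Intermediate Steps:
$A{\left(l,R \right)} = - \frac{81 - 4 l}{5 \left(R + l\right)}$ ($A{\left(l,R \right)} = - \frac{\left(l \left(-4\right) + 81\right) \frac{1}{l + R}}{5} = - \frac{\left(- 4 l + 81\right) \frac{1}{R + l}}{5} = - \frac{\left(81 - 4 l\right) \frac{1}{R + l}}{5} = - \frac{\frac{1}{R + l} \left(81 - 4 l\right)}{5} = - \frac{81 - 4 l}{5 \left(R + l\right)}$)
$48892 - A{\left(-195,75 \right)} = 48892 - \frac{-81 + 4 \left(-195\right)}{5 \left(75 - 195\right)} = 48892 - \frac{-81 - 780}{5 \left(-120\right)} = 48892 - \frac{1}{5} \left(- \frac{1}{120}\right) \left(-861\right) = 48892 - \frac{287}{200} = \frac{9778113}{200}$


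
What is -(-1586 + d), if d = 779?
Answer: 807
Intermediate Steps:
-(-1586 + d) = -(-1586 + 779) = -1*(-807) = 807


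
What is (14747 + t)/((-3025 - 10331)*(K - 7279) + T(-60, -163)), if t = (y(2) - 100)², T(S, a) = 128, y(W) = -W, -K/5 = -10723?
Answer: -25151/618863488 ≈ -4.0641e-5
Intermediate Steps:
K = 53615 (K = -5*(-10723) = 53615)
t = 10404 (t = (-1*2 - 100)² = (-2 - 100)² = (-102)² = 10404)
(14747 + t)/((-3025 - 10331)*(K - 7279) + T(-60, -163)) = (14747 + 10404)/((-3025 - 10331)*(53615 - 7279) + 128) = 25151/(-13356*46336 + 128) = 25151/(-618863616 + 128) = 25151/(-618863488) = 25151*(-1/618863488) = -25151/618863488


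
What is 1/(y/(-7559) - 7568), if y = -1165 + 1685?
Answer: -7559/57207032 ≈ -0.00013213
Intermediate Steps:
y = 520
1/(y/(-7559) - 7568) = 1/(520/(-7559) - 7568) = 1/(520*(-1/7559) - 7568) = 1/(-520/7559 - 7568) = 1/(-57207032/7559) = -7559/57207032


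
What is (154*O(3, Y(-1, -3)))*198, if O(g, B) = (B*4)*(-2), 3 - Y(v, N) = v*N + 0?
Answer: 0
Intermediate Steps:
Y(v, N) = 3 - N*v (Y(v, N) = 3 - (v*N + 0) = 3 - (N*v + 0) = 3 - N*v)
O(g, B) = -8*B (O(g, B) = (4*B)*(-2) = -8*B)
(154*O(3, Y(-1, -3)))*198 = (154*(-8*(3 - 1*(-3)*(-1))))*198 = (154*(-8*(3 - 3)))*198 = (154*(-8*0))*198 = (154*0)*198 = 0*198 = 0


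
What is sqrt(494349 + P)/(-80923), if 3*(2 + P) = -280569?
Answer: -6*sqrt(11134)/80923 ≈ -0.0078236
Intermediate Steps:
P = -93525 (P = -2 + (1/3)*(-280569) = -2 - 93523 = -93525)
sqrt(494349 + P)/(-80923) = sqrt(494349 - 93525)/(-80923) = sqrt(400824)*(-1/80923) = (6*sqrt(11134))*(-1/80923) = -6*sqrt(11134)/80923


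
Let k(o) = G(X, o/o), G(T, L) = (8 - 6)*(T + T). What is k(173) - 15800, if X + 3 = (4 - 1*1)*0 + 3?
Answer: -15800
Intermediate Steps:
X = 0 (X = -3 + ((4 - 1*1)*0 + 3) = -3 + ((4 - 1)*0 + 3) = -3 + (3*0 + 3) = -3 + (0 + 3) = -3 + 3 = 0)
G(T, L) = 4*T (G(T, L) = 2*(2*T) = 4*T)
k(o) = 0 (k(o) = 4*0 = 0)
k(173) - 15800 = 0 - 15800 = -15800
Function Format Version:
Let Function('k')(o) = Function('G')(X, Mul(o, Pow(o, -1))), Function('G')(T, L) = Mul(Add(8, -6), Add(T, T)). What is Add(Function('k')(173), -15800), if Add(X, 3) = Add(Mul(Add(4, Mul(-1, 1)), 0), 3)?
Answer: -15800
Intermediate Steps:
X = 0 (X = Add(-3, Add(Mul(Add(4, Mul(-1, 1)), 0), 3)) = Add(-3, Add(Mul(Add(4, -1), 0), 3)) = Add(-3, Add(Mul(3, 0), 3)) = Add(-3, Add(0, 3)) = Add(-3, 3) = 0)
Function('G')(T, L) = Mul(4, T) (Function('G')(T, L) = Mul(2, Mul(2, T)) = Mul(4, T))
Function('k')(o) = 0 (Function('k')(o) = Mul(4, 0) = 0)
Add(Function('k')(173), -15800) = Add(0, -15800) = -15800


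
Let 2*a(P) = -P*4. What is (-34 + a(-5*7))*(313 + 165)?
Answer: 17208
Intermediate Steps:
a(P) = -2*P (a(P) = (-P*4)/2 = (-4*P)/2 = -2*P)
(-34 + a(-5*7))*(313 + 165) = (-34 - (-10)*7)*(313 + 165) = (-34 - 2*(-35))*478 = (-34 + 70)*478 = 36*478 = 17208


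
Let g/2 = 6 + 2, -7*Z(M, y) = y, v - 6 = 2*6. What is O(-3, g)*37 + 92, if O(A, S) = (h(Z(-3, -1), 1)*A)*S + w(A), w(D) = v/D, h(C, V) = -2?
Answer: 3422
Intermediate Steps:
v = 18 (v = 6 + 2*6 = 6 + 12 = 18)
Z(M, y) = -y/7
g = 16 (g = 2*(6 + 2) = 2*8 = 16)
w(D) = 18/D
O(A, S) = 18/A - 2*A*S (O(A, S) = (-2*A)*S + 18/A = -2*A*S + 18/A = 18/A - 2*A*S)
O(-3, g)*37 + 92 = (18/(-3) - 2*(-3)*16)*37 + 92 = (18*(-1/3) + 96)*37 + 92 = (-6 + 96)*37 + 92 = 90*37 + 92 = 3330 + 92 = 3422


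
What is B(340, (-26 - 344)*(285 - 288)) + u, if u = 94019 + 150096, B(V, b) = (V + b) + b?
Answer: 246675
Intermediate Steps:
B(V, b) = V + 2*b
u = 244115
B(340, (-26 - 344)*(285 - 288)) + u = (340 + 2*((-26 - 344)*(285 - 288))) + 244115 = (340 + 2*(-370*(-3))) + 244115 = (340 + 2*1110) + 244115 = (340 + 2220) + 244115 = 2560 + 244115 = 246675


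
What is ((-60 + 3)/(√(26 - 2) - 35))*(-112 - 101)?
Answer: -424935/1201 - 24282*√6/1201 ≈ -403.34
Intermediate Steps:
((-60 + 3)/(√(26 - 2) - 35))*(-112 - 101) = -57/(√24 - 35)*(-213) = -57/(2*√6 - 35)*(-213) = -57/(-35 + 2*√6)*(-213) = 12141/(-35 + 2*√6)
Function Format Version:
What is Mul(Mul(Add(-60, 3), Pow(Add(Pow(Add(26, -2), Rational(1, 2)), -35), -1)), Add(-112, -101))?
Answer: Add(Rational(-424935, 1201), Mul(Rational(-24282, 1201), Pow(6, Rational(1, 2)))) ≈ -403.34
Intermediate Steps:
Mul(Mul(Add(-60, 3), Pow(Add(Pow(Add(26, -2), Rational(1, 2)), -35), -1)), Add(-112, -101)) = Mul(Mul(-57, Pow(Add(Pow(24, Rational(1, 2)), -35), -1)), -213) = Mul(Mul(-57, Pow(Add(Mul(2, Pow(6, Rational(1, 2))), -35), -1)), -213) = Mul(Mul(-57, Pow(Add(-35, Mul(2, Pow(6, Rational(1, 2)))), -1)), -213) = Mul(12141, Pow(Add(-35, Mul(2, Pow(6, Rational(1, 2)))), -1))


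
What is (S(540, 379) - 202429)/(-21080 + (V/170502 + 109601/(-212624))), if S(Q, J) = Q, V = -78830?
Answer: 3659522510690736/382122417963731 ≈ 9.5768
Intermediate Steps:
(S(540, 379) - 202429)/(-21080 + (V/170502 + 109601/(-212624))) = (540 - 202429)/(-21080 + (-78830/170502 + 109601/(-212624))) = -201889/(-21080 + (-78830*1/170502 + 109601*(-1/212624))) = -201889/(-21080 + (-39415/85251 - 109601/212624)) = -201889/(-21080 - 17724169811/18126408624) = -201889/(-382122417963731/18126408624) = -201889*(-18126408624/382122417963731) = 3659522510690736/382122417963731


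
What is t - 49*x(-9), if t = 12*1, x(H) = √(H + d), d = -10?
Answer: 12 - 49*I*√19 ≈ 12.0 - 213.59*I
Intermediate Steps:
x(H) = √(-10 + H) (x(H) = √(H - 10) = √(-10 + H))
t = 12
t - 49*x(-9) = 12 - 49*√(-10 - 9) = 12 - 49*I*√19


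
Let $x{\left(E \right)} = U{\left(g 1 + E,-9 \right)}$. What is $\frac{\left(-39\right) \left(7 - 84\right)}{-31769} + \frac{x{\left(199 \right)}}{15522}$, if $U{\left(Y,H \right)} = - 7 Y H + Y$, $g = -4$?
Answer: $\frac{4485443}{6322031} \approx 0.70949$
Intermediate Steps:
$U{\left(Y,H \right)} = Y - 7 H Y$ ($U{\left(Y,H \right)} = - 7 H Y + Y = Y - 7 H Y$)
$x{\left(E \right)} = -256 + 64 E$ ($x{\left(E \right)} = \left(\left(-4\right) 1 + E\right) \left(1 - -63\right) = \left(-4 + E\right) \left(1 + 63\right) = \left(-4 + E\right) 64 = -256 + 64 E$)
$\frac{\left(-39\right) \left(7 - 84\right)}{-31769} + \frac{x{\left(199 \right)}}{15522} = \frac{\left(-39\right) \left(7 - 84\right)}{-31769} + \frac{-256 + 64 \cdot 199}{15522} = - 39 \left(7 - 84\right) \left(- \frac{1}{31769}\right) + \left(-256 + 12736\right) \frac{1}{15522} = \left(-39\right) \left(-77\right) \left(- \frac{1}{31769}\right) + 12480 \cdot \frac{1}{15522} = 3003 \left(- \frac{1}{31769}\right) + \frac{160}{199} = - \frac{3003}{31769} + \frac{160}{199} = \frac{4485443}{6322031}$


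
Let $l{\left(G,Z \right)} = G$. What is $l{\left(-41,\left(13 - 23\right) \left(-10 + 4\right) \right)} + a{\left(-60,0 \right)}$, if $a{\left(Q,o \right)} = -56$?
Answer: $-97$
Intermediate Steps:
$l{\left(-41,\left(13 - 23\right) \left(-10 + 4\right) \right)} + a{\left(-60,0 \right)} = -41 - 56 = -97$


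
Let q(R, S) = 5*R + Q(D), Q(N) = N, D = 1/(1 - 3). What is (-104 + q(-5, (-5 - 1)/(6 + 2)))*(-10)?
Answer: 1295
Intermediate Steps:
D = -½ (D = 1/(-2) = -½ ≈ -0.50000)
q(R, S) = -½ + 5*R (q(R, S) = 5*R - ½ = -½ + 5*R)
(-104 + q(-5, (-5 - 1)/(6 + 2)))*(-10) = (-104 + (-½ + 5*(-5)))*(-10) = (-104 + (-½ - 25))*(-10) = (-104 - 51/2)*(-10) = -259/2*(-10) = 1295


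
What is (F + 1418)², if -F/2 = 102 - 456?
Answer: 4519876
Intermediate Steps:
F = 708 (F = -2*(102 - 456) = -2*(-354) = 708)
(F + 1418)² = (708 + 1418)² = 2126² = 4519876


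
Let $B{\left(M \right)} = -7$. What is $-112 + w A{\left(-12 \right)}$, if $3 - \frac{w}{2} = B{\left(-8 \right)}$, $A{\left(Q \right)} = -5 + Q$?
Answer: $-452$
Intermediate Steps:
$w = 20$ ($w = 6 - -14 = 6 + 14 = 20$)
$-112 + w A{\left(-12 \right)} = -112 + 20 \left(-5 - 12\right) = -112 + 20 \left(-17\right) = -112 - 340 = -452$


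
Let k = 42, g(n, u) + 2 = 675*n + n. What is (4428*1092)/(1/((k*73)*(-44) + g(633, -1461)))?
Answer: 1416774838752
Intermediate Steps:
g(n, u) = -2 + 676*n (g(n, u) = -2 + (675*n + n) = -2 + 676*n)
(4428*1092)/(1/((k*73)*(-44) + g(633, -1461))) = (4428*1092)/(1/((42*73)*(-44) + (-2 + 676*633))) = 4835376/(1/(3066*(-44) + (-2 + 427908))) = 4835376/(1/(-134904 + 427906)) = 4835376/(1/293002) = 4835376*293002 = 1416774838752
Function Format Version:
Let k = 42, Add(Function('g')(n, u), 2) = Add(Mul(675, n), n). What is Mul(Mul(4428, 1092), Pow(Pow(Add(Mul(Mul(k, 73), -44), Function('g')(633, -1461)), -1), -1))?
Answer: 1416774838752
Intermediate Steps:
Function('g')(n, u) = Add(-2, Mul(676, n)) (Function('g')(n, u) = Add(-2, Add(Mul(675, n), n)) = Add(-2, Mul(676, n)))
Mul(Mul(4428, 1092), Pow(Pow(Add(Mul(Mul(k, 73), -44), Function('g')(633, -1461)), -1), -1)) = Mul(Mul(4428, 1092), Pow(Pow(Add(Mul(Mul(42, 73), -44), Add(-2, Mul(676, 633))), -1), -1)) = Mul(4835376, Pow(Pow(Add(Mul(3066, -44), Add(-2, 427908)), -1), -1)) = Mul(4835376, Pow(Pow(Add(-134904, 427906), -1), -1)) = Mul(4835376, Pow(Pow(293002, -1), -1)) = Mul(4835376, Pow(Rational(1, 293002), -1)) = Mul(4835376, 293002) = 1416774838752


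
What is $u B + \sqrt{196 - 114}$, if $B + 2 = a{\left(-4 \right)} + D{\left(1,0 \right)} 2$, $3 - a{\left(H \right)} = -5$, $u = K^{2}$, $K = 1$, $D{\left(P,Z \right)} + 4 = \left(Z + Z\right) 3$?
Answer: $-2 + \sqrt{82} \approx 7.0554$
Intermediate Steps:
$D{\left(P,Z \right)} = -4 + 6 Z$ ($D{\left(P,Z \right)} = -4 + \left(Z + Z\right) 3 = -4 + 2 Z 3 = -4 + 6 Z$)
$u = 1$ ($u = 1^{2} = 1$)
$a{\left(H \right)} = 8$ ($a{\left(H \right)} = 3 - -5 = 3 + 5 = 8$)
$B = -2$ ($B = -2 + \left(8 + \left(-4 + 6 \cdot 0\right) 2\right) = -2 + \left(8 + \left(-4 + 0\right) 2\right) = -2 + \left(8 - 8\right) = -2 + 0 = -2$)
$u B + \sqrt{196 - 114} = 1 \left(-2\right) + \sqrt{196 - 114} = -2 + \sqrt{82}$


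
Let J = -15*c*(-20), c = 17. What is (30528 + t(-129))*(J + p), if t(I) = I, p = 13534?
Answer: 566454966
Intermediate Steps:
J = 5100 (J = -15*17*(-20) = -255*(-20) = 5100)
(30528 + t(-129))*(J + p) = (30528 - 129)*(5100 + 13534) = 30399*18634 = 566454966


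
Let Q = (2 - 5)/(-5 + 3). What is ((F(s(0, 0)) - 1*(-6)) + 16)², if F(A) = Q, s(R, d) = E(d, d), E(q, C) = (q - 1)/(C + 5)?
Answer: 2209/4 ≈ 552.25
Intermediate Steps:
E(q, C) = (-1 + q)/(5 + C)
s(R, d) = (-1 + d)/(5 + d)
Q = 3/2 (Q = -3/(-2) = -3*(-½) = 3/2 ≈ 1.5000)
F(A) = 3/2
((F(s(0, 0)) - 1*(-6)) + 16)² = ((3/2 - 1*(-6)) + 16)² = ((3/2 + 6) + 16)² = (15/2 + 16)² = (47/2)² = 2209/4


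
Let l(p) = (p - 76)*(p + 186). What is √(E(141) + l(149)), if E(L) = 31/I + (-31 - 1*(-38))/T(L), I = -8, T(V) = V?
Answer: 5*√311112834/564 ≈ 156.37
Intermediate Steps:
l(p) = (-76 + p)*(186 + p)
E(L) = -31/8 + 7/L (E(L) = 31/(-8) + (-31 - 1*(-38))/L = 31*(-⅛) + (-31 + 38)/L = -31/8 + 7/L)
√(E(141) + l(149)) = √((-31/8 + 7/141) + (-14136 + 149² + 110*149)) = √((-31/8 + 7*(1/141)) + (-14136 + 22201 + 16390)) = √((-31/8 + 7/141) + 24455) = √(-4315/1128 + 24455) = √(27580925/1128) = 5*√311112834/564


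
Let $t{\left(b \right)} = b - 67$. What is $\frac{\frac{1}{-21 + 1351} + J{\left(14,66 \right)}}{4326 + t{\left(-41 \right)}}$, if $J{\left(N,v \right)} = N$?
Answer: $\frac{6207}{1869980} \approx 0.0033193$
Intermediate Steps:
$t{\left(b \right)} = -67 + b$
$\frac{\frac{1}{-21 + 1351} + J{\left(14,66 \right)}}{4326 + t{\left(-41 \right)}} = \frac{\frac{1}{-21 + 1351} + 14}{4326 - 108} = \frac{\frac{1}{1330} + 14}{4326 - 108} = \frac{\frac{1}{1330} + 14}{4218} = \frac{18621}{1330} \cdot \frac{1}{4218} = \frac{6207}{1869980}$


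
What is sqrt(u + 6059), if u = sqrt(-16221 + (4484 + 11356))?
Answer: sqrt(6059 + I*sqrt(381)) ≈ 77.84 + 0.1254*I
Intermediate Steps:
u = I*sqrt(381) (u = sqrt(-16221 + 15840) = sqrt(-381) = I*sqrt(381) ≈ 19.519*I)
sqrt(u + 6059) = sqrt(I*sqrt(381) + 6059) = sqrt(6059 + I*sqrt(381))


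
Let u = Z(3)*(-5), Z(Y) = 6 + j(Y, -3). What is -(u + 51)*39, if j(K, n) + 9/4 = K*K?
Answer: 1989/4 ≈ 497.25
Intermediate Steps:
j(K, n) = -9/4 + K² (j(K, n) = -9/4 + K*K = -9/4 + K²)
Z(Y) = 15/4 + Y² (Z(Y) = 6 + (-9/4 + Y²) = 15/4 + Y²)
u = -255/4 (u = (15/4 + 3²)*(-5) = (15/4 + 9)*(-5) = (51/4)*(-5) = -255/4 ≈ -63.750)
-(u + 51)*39 = -(-255/4 + 51)*39 = -(-51)*39/4 = -1*(-1989/4) = 1989/4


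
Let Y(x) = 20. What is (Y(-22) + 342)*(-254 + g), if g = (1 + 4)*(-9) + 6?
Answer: -106066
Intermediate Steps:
g = -39 (g = 5*(-9) + 6 = -45 + 6 = -39)
(Y(-22) + 342)*(-254 + g) = (20 + 342)*(-254 - 39) = 362*(-293) = -106066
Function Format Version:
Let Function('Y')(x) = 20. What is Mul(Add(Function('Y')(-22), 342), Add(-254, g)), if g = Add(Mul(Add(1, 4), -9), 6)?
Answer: -106066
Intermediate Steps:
g = -39 (g = Add(Mul(5, -9), 6) = Add(-45, 6) = -39)
Mul(Add(Function('Y')(-22), 342), Add(-254, g)) = Mul(Add(20, 342), Add(-254, -39)) = Mul(362, -293) = -106066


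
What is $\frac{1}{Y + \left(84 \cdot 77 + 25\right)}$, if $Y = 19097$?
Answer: $\frac{1}{25590} \approx 3.9078 \cdot 10^{-5}$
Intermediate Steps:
$\frac{1}{Y + \left(84 \cdot 77 + 25\right)} = \frac{1}{19097 + \left(84 \cdot 77 + 25\right)} = \frac{1}{19097 + \left(6468 + 25\right)} = \frac{1}{19097 + 6493} = \frac{1}{25590}$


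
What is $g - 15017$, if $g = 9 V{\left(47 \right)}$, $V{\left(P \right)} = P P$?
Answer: $4864$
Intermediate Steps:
$V{\left(P \right)} = P^{2}$
$g = 19881$ ($g = 9 \cdot 47^{2} = 9 \cdot 2209 = 19881$)
$g - 15017 = 19881 - 15017 = 4864$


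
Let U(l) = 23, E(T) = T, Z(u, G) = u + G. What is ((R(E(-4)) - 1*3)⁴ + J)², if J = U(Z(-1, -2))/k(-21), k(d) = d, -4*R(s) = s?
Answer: 97969/441 ≈ 222.15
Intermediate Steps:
Z(u, G) = G + u
R(s) = -s/4
J = -23/21 (J = 23/(-21) = 23*(-1/21) = -23/21 ≈ -1.0952)
((R(E(-4)) - 1*3)⁴ + J)² = ((-¼*(-4) - 1*3)⁴ - 23/21)² = ((1 - 3)⁴ - 23/21)² = ((-2)⁴ - 23/21)² = (16 - 23/21)² = (313/21)² = 97969/441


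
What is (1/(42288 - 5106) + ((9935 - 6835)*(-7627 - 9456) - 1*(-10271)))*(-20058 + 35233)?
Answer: -29874664859803475/37182 ≈ -8.0347e+11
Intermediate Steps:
(1/(42288 - 5106) + ((9935 - 6835)*(-7627 - 9456) - 1*(-10271)))*(-20058 + 35233) = (1/37182 + (3100*(-17083) + 10271))*15175 = (1/37182 + (-52957300 + 10271))*15175 = (1/37182 - 52947029)*15175 = -1968676432277/37182*15175 = -29874664859803475/37182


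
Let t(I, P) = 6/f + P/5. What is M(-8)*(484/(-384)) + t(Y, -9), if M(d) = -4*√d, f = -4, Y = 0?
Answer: -33/10 + 121*I*√2/12 ≈ -3.3 + 14.26*I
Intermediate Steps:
t(I, P) = -3/2 + P/5 (t(I, P) = 6/(-4) + P/5 = 6*(-¼) + P*(⅕) = -3/2 + P/5)
M(-8)*(484/(-384)) + t(Y, -9) = (-8*I*√2)*(484/(-384)) + (-3/2 + (⅕)*(-9)) = (-8*I*√2)*(484*(-1/384)) + (-3/2 - 9/5) = -8*I*√2*(-121/96) - 33/10 = 121*I*√2/12 - 33/10 = -33/10 + 121*I*√2/12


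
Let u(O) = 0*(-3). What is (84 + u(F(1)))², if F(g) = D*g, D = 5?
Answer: 7056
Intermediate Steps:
F(g) = 5*g
u(O) = 0
(84 + u(F(1)))² = (84 + 0)² = 84² = 7056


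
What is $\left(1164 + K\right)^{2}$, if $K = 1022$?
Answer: $4778596$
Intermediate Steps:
$\left(1164 + K\right)^{2} = \left(1164 + 1022\right)^{2} = 2186^{2} = 4778596$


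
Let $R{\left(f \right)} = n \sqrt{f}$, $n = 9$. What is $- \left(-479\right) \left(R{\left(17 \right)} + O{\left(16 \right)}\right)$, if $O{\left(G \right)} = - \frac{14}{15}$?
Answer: $- \frac{6706}{15} + 4311 \sqrt{17} \approx 17328.0$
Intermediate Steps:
$O{\left(G \right)} = - \frac{14}{15}$ ($O{\left(G \right)} = \left(-14\right) \frac{1}{15} = - \frac{14}{15}$)
$R{\left(f \right)} = 9 \sqrt{f}$
$- \left(-479\right) \left(R{\left(17 \right)} + O{\left(16 \right)}\right) = - \left(-479\right) \left(9 \sqrt{17} - \frac{14}{15}\right) = - \left(-479\right) \left(- \frac{14}{15} + 9 \sqrt{17}\right) = - (\frac{6706}{15} - 4311 \sqrt{17}) = - \frac{6706}{15} + 4311 \sqrt{17}$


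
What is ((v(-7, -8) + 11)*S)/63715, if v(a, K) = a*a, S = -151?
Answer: -1812/12743 ≈ -0.14220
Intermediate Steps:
v(a, K) = a²
((v(-7, -8) + 11)*S)/63715 = (((-7)² + 11)*(-151))/63715 = ((49 + 11)*(-151))*(1/63715) = (60*(-151))*(1/63715) = -9060*1/63715 = -1812/12743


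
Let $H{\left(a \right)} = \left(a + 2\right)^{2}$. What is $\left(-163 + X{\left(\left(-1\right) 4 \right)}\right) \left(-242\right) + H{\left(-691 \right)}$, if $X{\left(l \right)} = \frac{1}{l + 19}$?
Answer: $\frac{7712263}{15} \approx 5.1415 \cdot 10^{5}$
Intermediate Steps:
$X{\left(l \right)} = \frac{1}{19 + l}$
$H{\left(a \right)} = \left(2 + a\right)^{2}$
$\left(-163 + X{\left(\left(-1\right) 4 \right)}\right) \left(-242\right) + H{\left(-691 \right)} = \left(-163 + \frac{1}{19 - 4}\right) \left(-242\right) + \left(2 - 691\right)^{2} = \left(-163 + \frac{1}{19 - 4}\right) \left(-242\right) + \left(-689\right)^{2} = \left(-163 + \frac{1}{15}\right) \left(-242\right) + 474721 = \left(- \frac{2444}{15}\right) \left(-242\right) + 474721 = \frac{591448}{15} + 474721 = \frac{7712263}{15}$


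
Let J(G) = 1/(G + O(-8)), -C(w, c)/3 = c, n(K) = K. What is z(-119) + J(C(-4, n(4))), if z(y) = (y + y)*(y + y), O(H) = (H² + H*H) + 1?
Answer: 6627349/117 ≈ 56644.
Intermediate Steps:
O(H) = 1 + 2*H² (O(H) = (H² + H²) + 1 = 2*H² + 1 = 1 + 2*H²)
C(w, c) = -3*c
J(G) = 1/(129 + G) (J(G) = 1/(G + (1 + 2*(-8)²)) = 1/(G + (1 + 2*64)) = 1/(G + (1 + 128)) = 1/(G + 129) = 1/(129 + G))
z(y) = 4*y² (z(y) = (2*y)*(2*y) = 4*y²)
z(-119) + J(C(-4, n(4))) = 4*(-119)² + 1/(129 - 3*4) = 4*14161 + 1/(129 - 12) = 56644 + 1/117 = 6627349/117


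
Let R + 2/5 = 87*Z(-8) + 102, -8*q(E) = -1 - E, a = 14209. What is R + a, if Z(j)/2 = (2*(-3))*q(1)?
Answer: 70248/5 ≈ 14050.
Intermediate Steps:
q(E) = 1/8 + E/8 (q(E) = -(-1 - E)/8 = 1/8 + E/8)
Z(j) = -3 (Z(j) = 2*((2*(-3))*(1/8 + (1/8)*1)) = 2*(-6*(1/8 + 1/8)) = 2*(-6*1/4) = 2*(-3/2) = -3)
R = -797/5 (R = -2/5 + (87*(-3) + 102) = -2/5 + (-261 + 102) = -2/5 - 159 = -797/5 ≈ -159.40)
R + a = -797/5 + 14209 = 70248/5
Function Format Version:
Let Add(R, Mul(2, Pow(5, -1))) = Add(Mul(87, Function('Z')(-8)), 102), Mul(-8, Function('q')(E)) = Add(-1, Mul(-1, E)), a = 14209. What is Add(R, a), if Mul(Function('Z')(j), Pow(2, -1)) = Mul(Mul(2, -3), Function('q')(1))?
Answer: Rational(70248, 5) ≈ 14050.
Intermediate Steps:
Function('q')(E) = Add(Rational(1, 8), Mul(Rational(1, 8), E)) (Function('q')(E) = Mul(Rational(-1, 8), Add(-1, Mul(-1, E))) = Add(Rational(1, 8), Mul(Rational(1, 8), E)))
Function('Z')(j) = -3 (Function('Z')(j) = Mul(2, Mul(Mul(2, -3), Add(Rational(1, 8), Mul(Rational(1, 8), 1)))) = Mul(2, Mul(-6, Add(Rational(1, 8), Rational(1, 8)))) = Mul(2, Mul(-6, Rational(1, 4))) = Mul(2, Rational(-3, 2)) = -3)
R = Rational(-797, 5) (R = Add(Rational(-2, 5), Add(Mul(87, -3), 102)) = Add(Rational(-2, 5), Add(-261, 102)) = Add(Rational(-2, 5), -159) = Rational(-797, 5) ≈ -159.40)
Add(R, a) = Add(Rational(-797, 5), 14209) = Rational(70248, 5)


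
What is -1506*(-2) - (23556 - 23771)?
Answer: 3227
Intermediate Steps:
-1506*(-2) - (23556 - 23771) = 3012 - 1*(-215) = 3012 + 215 = 3227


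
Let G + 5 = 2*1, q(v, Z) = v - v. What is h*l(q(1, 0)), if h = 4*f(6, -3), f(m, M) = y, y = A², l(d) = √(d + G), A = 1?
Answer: 4*I*√3 ≈ 6.9282*I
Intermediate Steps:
q(v, Z) = 0
G = -3 (G = -5 + 2*1 = -5 + 2 = -3)
l(d) = √(-3 + d) (l(d) = √(d - 3) = √(-3 + d))
y = 1 (y = 1² = 1)
f(m, M) = 1
h = 4 (h = 4*1 = 4)
h*l(q(1, 0)) = 4*√(-3 + 0) = 4*√(-3) = 4*(I*√3) = 4*I*√3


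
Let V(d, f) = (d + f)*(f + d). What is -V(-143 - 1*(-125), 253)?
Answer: -55225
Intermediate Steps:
V(d, f) = (d + f)² (V(d, f) = (d + f)*(d + f) = (d + f)²)
-V(-143 - 1*(-125), 253) = -((-143 - 1*(-125)) + 253)² = -((-143 + 125) + 253)² = -(-18 + 253)² = -1*235² = -1*55225 = -55225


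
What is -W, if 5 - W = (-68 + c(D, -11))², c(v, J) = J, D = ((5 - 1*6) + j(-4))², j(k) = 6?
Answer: 6236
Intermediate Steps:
D = 25 (D = ((5 - 1*6) + 6)² = ((5 - 6) + 6)² = (-1 + 6)² = 5² = 25)
W = -6236 (W = 5 - (-68 - 11)² = 5 - 1*(-79)² = 5 - 1*6241 = 5 - 6241 = -6236)
-W = -1*(-6236) = 6236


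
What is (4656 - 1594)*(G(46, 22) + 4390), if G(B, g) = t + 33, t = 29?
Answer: 13632024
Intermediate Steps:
G(B, g) = 62 (G(B, g) = 29 + 33 = 62)
(4656 - 1594)*(G(46, 22) + 4390) = (4656 - 1594)*(62 + 4390) = 3062*4452 = 13632024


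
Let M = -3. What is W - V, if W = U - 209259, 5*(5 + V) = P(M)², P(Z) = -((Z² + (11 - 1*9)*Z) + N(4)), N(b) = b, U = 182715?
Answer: -132744/5 ≈ -26549.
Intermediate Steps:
P(Z) = -4 - Z² - 2*Z (P(Z) = -((Z² + (11 - 1*9)*Z) + 4) = -((Z² + (11 - 9)*Z) + 4) = -((Z² + 2*Z) + 4) = -(4 + Z² + 2*Z) = -4 - Z² - 2*Z)
V = 24/5 (V = -5 + (-4 - 1*(-3)² - 2*(-3))²/5 = -5 + (-4 - 1*9 + 6)²/5 = -5 + (-4 - 9 + 6)²/5 = -5 + (⅕)*(-7)² = -5 + (⅕)*49 = -5 + 49/5 = 24/5 ≈ 4.8000)
W = -26544 (W = 182715 - 209259 = -26544)
W - V = -26544 - 1*24/5 = -26544 - 24/5 = -132744/5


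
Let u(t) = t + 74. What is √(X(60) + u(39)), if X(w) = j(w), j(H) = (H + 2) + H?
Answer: √235 ≈ 15.330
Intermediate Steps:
j(H) = 2 + 2*H (j(H) = (2 + H) + H = 2 + 2*H)
X(w) = 2 + 2*w
u(t) = 74 + t
√(X(60) + u(39)) = √((2 + 2*60) + (74 + 39)) = √((2 + 120) + 113) = √(122 + 113) = √235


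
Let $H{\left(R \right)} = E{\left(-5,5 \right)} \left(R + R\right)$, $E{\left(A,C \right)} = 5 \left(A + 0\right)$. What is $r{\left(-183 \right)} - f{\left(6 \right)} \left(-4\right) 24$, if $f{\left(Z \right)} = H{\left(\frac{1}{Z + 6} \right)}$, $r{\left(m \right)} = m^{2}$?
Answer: $33089$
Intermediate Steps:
$E{\left(A,C \right)} = 5 A$
$H{\left(R \right)} = - 50 R$ ($H{\left(R \right)} = 5 \left(-5\right) \left(R + R\right) = - 25 \cdot 2 R = - 50 R$)
$f{\left(Z \right)} = - \frac{50}{6 + Z}$ ($f{\left(Z \right)} = - \frac{50}{Z + 6} = - \frac{50}{6 + Z}$)
$r{\left(-183 \right)} - f{\left(6 \right)} \left(-4\right) 24 = \left(-183\right)^{2} - - \frac{50}{6 + 6} \left(-4\right) 24 = 33489 - - \frac{50}{12} \left(-4\right) 24 = 33489 - \left(-50\right) \frac{1}{12} \left(-4\right) 24 = 33489 - \left(- \frac{25}{6}\right) \left(-4\right) 24 = 33489 - \frac{50}{3} \cdot 24 = 33489 - 400 = 33089$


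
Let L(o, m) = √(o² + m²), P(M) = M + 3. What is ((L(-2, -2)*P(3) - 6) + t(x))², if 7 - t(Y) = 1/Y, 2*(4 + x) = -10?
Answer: 23428/81 + 80*√2/3 ≈ 326.95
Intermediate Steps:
x = -9 (x = -4 + (½)*(-10) = -4 - 5 = -9)
P(M) = 3 + M
L(o, m) = √(m² + o²)
t(Y) = 7 - 1/Y
((L(-2, -2)*P(3) - 6) + t(x))² = ((√((-2)² + (-2)²)*(3 + 3) - 6) + (7 - 1/(-9)))² = ((√(4 + 4)*6 - 6) + (7 - 1*(-⅑)))² = ((√8*6 - 6) + (7 + ⅑))² = (((2*√2)*6 - 6) + 64/9)² = ((12*√2 - 6) + 64/9)² = ((-6 + 12*√2) + 64/9)² = (10/9 + 12*√2)²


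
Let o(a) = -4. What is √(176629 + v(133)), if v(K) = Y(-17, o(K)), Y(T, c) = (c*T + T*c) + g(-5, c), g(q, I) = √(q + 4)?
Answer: √(176765 + I) ≈ 420.43 + 0.001*I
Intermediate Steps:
g(q, I) = √(4 + q)
Y(T, c) = I + 2*T*c (Y(T, c) = (c*T + T*c) + √(4 - 5) = (T*c + T*c) + √(-1) = 2*T*c + I = I + 2*T*c)
v(K) = 136 + I (v(K) = I + 2*(-17)*(-4) = I + 136 = 136 + I)
√(176629 + v(133)) = √(176629 + (136 + I)) = √(176765 + I)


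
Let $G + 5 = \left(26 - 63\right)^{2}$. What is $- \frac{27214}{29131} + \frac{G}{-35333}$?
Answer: $- \frac{1001286946}{1029285623} \approx -0.9728$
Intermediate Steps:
$G = 1364$ ($G = -5 + \left(26 - 63\right)^{2} = -5 + \left(-37\right)^{2} = -5 + 1369 = 1364$)
$- \frac{27214}{29131} + \frac{G}{-35333} = - \frac{27214}{29131} + \frac{1364}{-35333} = \left(-27214\right) \frac{1}{29131} + 1364 \left(- \frac{1}{35333}\right) = - \frac{27214}{29131} - \frac{1364}{35333} = - \frac{1001286946}{1029285623}$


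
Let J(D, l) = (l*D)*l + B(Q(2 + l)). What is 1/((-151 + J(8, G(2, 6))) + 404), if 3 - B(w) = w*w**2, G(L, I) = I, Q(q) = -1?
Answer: 1/545 ≈ 0.0018349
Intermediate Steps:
B(w) = 3 - w**3 (B(w) = 3 - w*w**2 = 3 - w**3)
J(D, l) = 4 + D*l**2 (J(D, l) = (l*D)*l + (3 - 1*(-1)**3) = (D*l)*l + (3 - 1*(-1)) = D*l**2 + (3 + 1) = D*l**2 + 4 = 4 + D*l**2)
1/((-151 + J(8, G(2, 6))) + 404) = 1/((-151 + (4 + 8*6**2)) + 404) = 1/((-151 + (4 + 8*36)) + 404) = 1/((-151 + (4 + 288)) + 404) = 1/((-151 + 292) + 404) = 1/(141 + 404) = 1/545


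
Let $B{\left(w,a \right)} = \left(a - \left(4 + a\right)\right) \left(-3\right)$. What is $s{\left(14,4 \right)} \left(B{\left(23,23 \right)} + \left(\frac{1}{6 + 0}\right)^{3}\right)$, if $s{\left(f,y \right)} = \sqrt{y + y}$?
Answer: $\frac{2593 \sqrt{2}}{108} \approx 33.954$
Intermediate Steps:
$B{\left(w,a \right)} = 12$ ($B{\left(w,a \right)} = \left(-4\right) \left(-3\right) = 12$)
$s{\left(f,y \right)} = \sqrt{2} \sqrt{y}$ ($s{\left(f,y \right)} = \sqrt{2 y} = \sqrt{2} \sqrt{y}$)
$s{\left(14,4 \right)} \left(B{\left(23,23 \right)} + \left(\frac{1}{6 + 0}\right)^{3}\right) = \sqrt{2} \sqrt{4} \left(12 + \left(\frac{1}{6 + 0}\right)^{3}\right) = \sqrt{2} \cdot 2 \left(12 + \left(\frac{1}{6}\right)^{3}\right) = 2 \sqrt{2} \left(12 + \left(\frac{1}{6}\right)^{3}\right) = 2 \sqrt{2} \left(12 + \frac{1}{216}\right) = 2 \sqrt{2} \cdot \frac{2593}{216} = \frac{2593 \sqrt{2}}{108}$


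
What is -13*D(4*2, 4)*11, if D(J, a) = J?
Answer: -1144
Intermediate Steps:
-13*D(4*2, 4)*11 = -52*2*11 = -13*8*11 = -104*11 = -1144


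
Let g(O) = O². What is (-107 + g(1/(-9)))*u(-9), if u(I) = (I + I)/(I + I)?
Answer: -8666/81 ≈ -106.99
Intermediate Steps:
u(I) = 1 (u(I) = (2*I)/((2*I)) = (2*I)*(1/(2*I)) = 1)
(-107 + g(1/(-9)))*u(-9) = (-107 + (1/(-9))²)*1 = (-107 + (-⅑)²)*1 = (-107 + 1/81)*1 = -8666/81*1 = -8666/81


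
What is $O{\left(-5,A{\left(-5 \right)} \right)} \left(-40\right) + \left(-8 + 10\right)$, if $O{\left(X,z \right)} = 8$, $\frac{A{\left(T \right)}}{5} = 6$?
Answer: $-318$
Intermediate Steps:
$A{\left(T \right)} = 30$ ($A{\left(T \right)} = 5 \cdot 6 = 30$)
$O{\left(-5,A{\left(-5 \right)} \right)} \left(-40\right) + \left(-8 + 10\right) = 8 \left(-40\right) + \left(-8 + 10\right) = -320 + 2 = -318$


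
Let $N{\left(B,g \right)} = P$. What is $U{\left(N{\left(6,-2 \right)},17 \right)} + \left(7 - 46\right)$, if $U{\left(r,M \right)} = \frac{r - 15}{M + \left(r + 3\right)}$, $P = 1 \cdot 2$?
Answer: $- \frac{871}{22} \approx -39.591$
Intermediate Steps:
$P = 2$
$N{\left(B,g \right)} = 2$
$U{\left(r,M \right)} = \frac{-15 + r}{3 + M + r}$ ($U{\left(r,M \right)} = \frac{-15 + r}{M + \left(3 + r\right)} = \frac{-15 + r}{3 + M + r}$)
$U{\left(N{\left(6,-2 \right)},17 \right)} + \left(7 - 46\right) = \frac{-15 + 2}{3 + 17 + 2} + \left(7 - 46\right) = \frac{1}{22} \left(-13\right) + \left(7 - 46\right) = \frac{1}{22} \left(-13\right) - 39 = - \frac{13}{22} - 39 = - \frac{871}{22}$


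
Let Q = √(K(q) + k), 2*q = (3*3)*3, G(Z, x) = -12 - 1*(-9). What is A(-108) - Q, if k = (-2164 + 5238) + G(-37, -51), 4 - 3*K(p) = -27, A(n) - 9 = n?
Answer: -99 - 2*√6933/3 ≈ -154.51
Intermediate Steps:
G(Z, x) = -3 (G(Z, x) = -12 + 9 = -3)
A(n) = 9 + n
q = 27/2 (q = ((3*3)*3)/2 = (9*3)/2 = (½)*27 = 27/2 ≈ 13.500)
K(p) = 31/3 (K(p) = 4/3 - ⅓*(-27) = 4/3 + 9 = 31/3)
k = 3071 (k = (-2164 + 5238) - 3 = 3074 - 3 = 3071)
Q = 2*√6933/3 (Q = √(31/3 + 3071) = √(9244/3) = 2*√6933/3 ≈ 55.510)
A(-108) - Q = (9 - 108) - 2*√6933/3 = -99 - 2*√6933/3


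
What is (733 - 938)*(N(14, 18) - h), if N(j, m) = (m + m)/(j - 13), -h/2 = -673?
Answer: 268550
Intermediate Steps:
h = 1346 (h = -2*(-673) = 1346)
N(j, m) = 2*m/(-13 + j) (N(j, m) = (2*m)/(-13 + j) = 2*m/(-13 + j))
(733 - 938)*(N(14, 18) - h) = (733 - 938)*(2*18/(-13 + 14) - 1*1346) = -205*(2*18/1 - 1346) = -205*(2*18*1 - 1346) = -205*(36 - 1346) = -205*(-1310) = 268550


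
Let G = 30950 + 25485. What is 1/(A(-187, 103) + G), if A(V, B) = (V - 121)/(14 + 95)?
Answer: 109/6151107 ≈ 1.7720e-5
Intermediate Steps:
A(V, B) = -121/109 + V/109 (A(V, B) = (-121 + V)/109 = (-121 + V)*(1/109) = -121/109 + V/109)
G = 56435
1/(A(-187, 103) + G) = 1/((-121/109 + (1/109)*(-187)) + 56435) = 1/((-121/109 - 187/109) + 56435) = 1/(-308/109 + 56435) = 1/(6151107/109) = 109/6151107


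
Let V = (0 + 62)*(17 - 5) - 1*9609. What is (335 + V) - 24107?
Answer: -32637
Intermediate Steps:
V = -8865 (V = 62*12 - 9609 = 744 - 9609 = -8865)
(335 + V) - 24107 = (335 - 8865) - 24107 = -8530 - 24107 = -32637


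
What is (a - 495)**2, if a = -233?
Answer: 529984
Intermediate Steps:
(a - 495)**2 = (-233 - 495)**2 = (-728)**2 = 529984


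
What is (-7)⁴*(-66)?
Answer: -158466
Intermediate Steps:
(-7)⁴*(-66) = 2401*(-66) = -158466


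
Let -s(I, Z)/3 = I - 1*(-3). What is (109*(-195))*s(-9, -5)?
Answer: -382590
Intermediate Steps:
s(I, Z) = -9 - 3*I (s(I, Z) = -3*(I - 1*(-3)) = -3*(I + 3) = -3*(3 + I) = -9 - 3*I)
(109*(-195))*s(-9, -5) = (109*(-195))*(-9 - 3*(-9)) = -21255*(-9 + 27) = -21255*18 = -382590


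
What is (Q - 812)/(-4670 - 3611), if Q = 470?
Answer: 342/8281 ≈ 0.041299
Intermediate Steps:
(Q - 812)/(-4670 - 3611) = (470 - 812)/(-4670 - 3611) = -342/(-8281) = -342*(-1/8281) = 342/8281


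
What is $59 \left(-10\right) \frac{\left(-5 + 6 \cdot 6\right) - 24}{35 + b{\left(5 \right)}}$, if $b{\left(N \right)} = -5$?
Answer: $- \frac{413}{3} \approx -137.67$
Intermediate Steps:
$59 \left(-10\right) \frac{\left(-5 + 6 \cdot 6\right) - 24}{35 + b{\left(5 \right)}} = 59 \left(-10\right) \frac{\left(-5 + 6 \cdot 6\right) - 24}{35 - 5} = - 590 \frac{\left(-5 + 36\right) - 24}{30} = - 590 \left(31 - 24\right) \frac{1}{30} = - 590 \cdot 7 \cdot \frac{1}{30} = \left(-590\right) \frac{7}{30} = - \frac{413}{3}$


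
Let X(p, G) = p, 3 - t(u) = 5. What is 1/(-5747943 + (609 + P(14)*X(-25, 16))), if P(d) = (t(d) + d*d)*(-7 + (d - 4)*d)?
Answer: -1/6392384 ≈ -1.5644e-7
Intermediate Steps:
t(u) = -2 (t(u) = 3 - 1*5 = 3 - 5 = -2)
P(d) = (-7 + d*(-4 + d))*(-2 + d²) (P(d) = (-2 + d*d)*(-7 + (d - 4)*d) = (-2 + d²)*(-7 + (-4 + d)*d) = (-2 + d²)*(-7 + d*(-4 + d)) = (-7 + d*(-4 + d))*(-2 + d²))
1/(-5747943 + (609 + P(14)*X(-25, 16))) = 1/(-5747943 + (609 + (14 + 14⁴ - 9*14² - 4*14³ + 8*14)*(-25))) = 1/(-5747943 + (609 + (14 + 38416 - 9*196 - 4*2744 + 112)*(-25))) = 1/(-5747943 + (609 + (14 + 38416 - 1764 - 10976 + 112)*(-25))) = 1/(-5747943 + (609 + 25802*(-25))) = 1/(-5747943 + (609 - 645050)) = 1/(-5747943 - 644441) = 1/(-6392384) = -1/6392384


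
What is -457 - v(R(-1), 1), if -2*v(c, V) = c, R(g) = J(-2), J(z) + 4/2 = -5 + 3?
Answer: -459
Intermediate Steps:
J(z) = -4 (J(z) = -2 + (-5 + 3) = -2 - 2 = -4)
R(g) = -4
v(c, V) = -c/2
-457 - v(R(-1), 1) = -457 - (-1)*(-4)/2 = -457 - 1*2 = -457 - 2 = -459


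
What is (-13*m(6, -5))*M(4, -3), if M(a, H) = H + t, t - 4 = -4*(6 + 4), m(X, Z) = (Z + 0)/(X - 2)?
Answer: -2535/4 ≈ -633.75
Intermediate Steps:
m(X, Z) = Z/(-2 + X)
t = -36 (t = 4 - 4*(6 + 4) = 4 - 4*10 = 4 - 40 = -36)
M(a, H) = -36 + H (M(a, H) = H - 36 = -36 + H)
(-13*m(6, -5))*M(4, -3) = (-(-65)/(-2 + 6))*(-36 - 3) = -(-65)/4*(-39) = -13*(-5/4)*(-39) = (65/4)*(-39) = -2535/4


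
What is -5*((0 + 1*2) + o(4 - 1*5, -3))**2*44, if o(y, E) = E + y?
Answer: -880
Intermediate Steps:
-5*((0 + 1*2) + o(4 - 1*5, -3))**2*44 = -5*((0 + 1*2) + (-3 + (4 - 1*5)))**2*44 = -5*((0 + 2) + (-3 + (4 - 5)))**2*44 = -5*(2 + (-3 - 1))**2*44 = -5*(2 - 4)**2*44 = -5*(-2)**2*44 = -5*4*44 = -20*44 = -880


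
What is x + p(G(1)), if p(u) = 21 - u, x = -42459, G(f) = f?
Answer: -42439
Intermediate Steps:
x + p(G(1)) = -42459 + (21 - 1*1) = -42459 + (21 - 1) = -42459 + 20 = -42439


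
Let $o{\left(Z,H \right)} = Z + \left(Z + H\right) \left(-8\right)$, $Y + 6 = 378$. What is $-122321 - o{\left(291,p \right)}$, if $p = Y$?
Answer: $-117308$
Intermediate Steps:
$Y = 372$ ($Y = -6 + 378 = 372$)
$p = 372$
$o{\left(Z,H \right)} = - 8 H - 7 Z$ ($o{\left(Z,H \right)} = Z + \left(H + Z\right) \left(-8\right) = Z - \left(8 H + 8 Z\right) = - 8 H - 7 Z$)
$-122321 - o{\left(291,p \right)} = -122321 - \left(\left(-8\right) 372 - 2037\right) = -122321 - \left(-2976 - 2037\right) = -122321 - -5013 = -122321 + 5013 = -117308$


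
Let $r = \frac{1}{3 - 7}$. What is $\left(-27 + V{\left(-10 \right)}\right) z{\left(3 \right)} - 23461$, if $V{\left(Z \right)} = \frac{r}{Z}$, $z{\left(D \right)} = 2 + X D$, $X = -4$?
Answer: $- \frac{92765}{4} \approx -23191.0$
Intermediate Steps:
$r = - \frac{1}{4}$ ($r = \frac{1}{-4} = - \frac{1}{4} \approx -0.25$)
$z{\left(D \right)} = 2 - 4 D$
$V{\left(Z \right)} = - \frac{1}{4 Z}$
$\left(-27 + V{\left(-10 \right)}\right) z{\left(3 \right)} - 23461 = \left(-27 - \frac{1}{4 \left(-10\right)}\right) \left(2 - 12\right) - 23461 = \left(-27 - - \frac{1}{40}\right) \left(2 - 12\right) - 23461 = \left(-27 + \frac{1}{40}\right) \left(-10\right) - 23461 = \left(- \frac{1079}{40}\right) \left(-10\right) - 23461 = \frac{1079}{4} - 23461 = - \frac{92765}{4}$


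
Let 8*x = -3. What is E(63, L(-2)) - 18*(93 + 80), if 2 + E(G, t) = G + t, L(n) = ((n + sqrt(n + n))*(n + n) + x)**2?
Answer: -195767/64 - 122*I ≈ -3058.9 - 122.0*I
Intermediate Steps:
x = -3/8 (x = (1/8)*(-3) = -3/8 ≈ -0.37500)
L(n) = (-3/8 + 2*n*(n + sqrt(2)*sqrt(n)))**2 (L(n) = ((n + sqrt(n + n))*(n + n) - 3/8)**2 = ((n + sqrt(2*n))*(2*n) - 3/8)**2 = ((n + sqrt(2)*sqrt(n))*(2*n) - 3/8)**2 = (2*n*(n + sqrt(2)*sqrt(n)) - 3/8)**2 = (-3/8 + 2*n*(n + sqrt(2)*sqrt(n)))**2)
E(G, t) = -2 + G + t (E(G, t) = -2 + (G + t) = -2 + G + t)
E(63, L(-2)) - 18*(93 + 80) = (-2 + 63 + (-3 + 16*(-2)**2 + 16*sqrt(2)*(-2)**(3/2))**2/64) - 18*(93 + 80) = (-2 + 63 + (-3 + 16*4 + 16*sqrt(2)*(-2*I*sqrt(2)))**2/64) - 18*173 = (-2 + 63 + (-3 + 64 - 64*I)**2/64) - 1*3114 = (-2 + 63 + (61 - 64*I)**2/64) - 3114 = (61 + (61 - 64*I)**2/64) - 3114 = -3053 + (61 - 64*I)**2/64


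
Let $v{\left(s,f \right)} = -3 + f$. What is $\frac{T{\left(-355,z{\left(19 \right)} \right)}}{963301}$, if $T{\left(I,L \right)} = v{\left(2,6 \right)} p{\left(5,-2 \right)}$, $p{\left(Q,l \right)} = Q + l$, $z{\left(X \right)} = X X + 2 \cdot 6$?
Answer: $\frac{9}{963301} \approx 9.3429 \cdot 10^{-6}$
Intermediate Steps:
$z{\left(X \right)} = 12 + X^{2}$ ($z{\left(X \right)} = X^{2} + 12 = 12 + X^{2}$)
$T{\left(I,L \right)} = 9$ ($T{\left(I,L \right)} = \left(-3 + 6\right) \left(5 - 2\right) = 3 \cdot 3 = 9$)
$\frac{T{\left(-355,z{\left(19 \right)} \right)}}{963301} = \frac{9}{963301}$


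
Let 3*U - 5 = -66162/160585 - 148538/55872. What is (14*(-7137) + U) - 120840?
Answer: -2971020431097637/13458307680 ≈ -2.2076e+5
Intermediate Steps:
U = 8655723803/13458307680 (U = 5/3 + (-66162/160585 - 148538/55872)/3 = 5/3 + (-66162*1/160585 - 148538*1/55872)/3 = 5/3 + (-66162/160585 - 74269/27936)/3 = 5/3 + (⅓)*(-13774788997/4486102560) = 5/3 - 13774788997/13458307680 = 8655723803/13458307680 ≈ 0.64315)
(14*(-7137) + U) - 120840 = (14*(-7137) + 8655723803/13458307680) - 120840 = (-99918 + 8655723803/13458307680) - 120840 = -1344718531046437/13458307680 - 120840 = -2971020431097637/13458307680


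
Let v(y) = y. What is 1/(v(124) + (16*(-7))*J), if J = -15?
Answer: 1/1804 ≈ 0.00055432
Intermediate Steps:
1/(v(124) + (16*(-7))*J) = 1/(124 + (16*(-7))*(-15)) = 1/(124 - 112*(-15)) = 1/(124 + 1680) = 1/1804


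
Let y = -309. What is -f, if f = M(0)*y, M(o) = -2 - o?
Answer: -618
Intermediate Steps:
f = 618 (f = (-2 - 1*0)*(-309) = (-2 + 0)*(-309) = -2*(-309) = 618)
-f = -1*618 = -618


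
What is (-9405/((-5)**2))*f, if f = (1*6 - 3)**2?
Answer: -16929/5 ≈ -3385.8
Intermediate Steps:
f = 9 (f = (6 - 3)**2 = 3**2 = 9)
(-9405/((-5)**2))*f = -9405/((-5)**2)*9 = -9405/25*9 = -99*19/5*9 = -1881/5*9 = -16929/5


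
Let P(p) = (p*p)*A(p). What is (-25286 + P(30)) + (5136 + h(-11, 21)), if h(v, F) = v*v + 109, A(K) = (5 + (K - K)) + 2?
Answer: -13620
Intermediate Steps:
A(K) = 7 (A(K) = (5 + 0) + 2 = 5 + 2 = 7)
h(v, F) = 109 + v² (h(v, F) = v² + 109 = 109 + v²)
P(p) = 7*p² (P(p) = (p*p)*7 = p²*7 = 7*p²)
(-25286 + P(30)) + (5136 + h(-11, 21)) = (-25286 + 7*30²) + (5136 + (109 + (-11)²)) = (-25286 + 7*900) + (5136 + (109 + 121)) = (-25286 + 6300) + (5136 + 230) = -18986 + 5366 = -13620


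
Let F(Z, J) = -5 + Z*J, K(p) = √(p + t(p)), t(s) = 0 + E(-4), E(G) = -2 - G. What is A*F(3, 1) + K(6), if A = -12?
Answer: 24 + 2*√2 ≈ 26.828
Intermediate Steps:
t(s) = 2 (t(s) = 0 + (-2 - 1*(-4)) = 0 + (-2 + 4) = 0 + 2 = 2)
K(p) = √(2 + p) (K(p) = √(p + 2) = √(2 + p))
F(Z, J) = -5 + J*Z
A*F(3, 1) + K(6) = -12*(-5 + 1*3) + √(2 + 6) = -12*(-5 + 3) + √8 = -12*(-2) + 2*√2 = 24 + 2*√2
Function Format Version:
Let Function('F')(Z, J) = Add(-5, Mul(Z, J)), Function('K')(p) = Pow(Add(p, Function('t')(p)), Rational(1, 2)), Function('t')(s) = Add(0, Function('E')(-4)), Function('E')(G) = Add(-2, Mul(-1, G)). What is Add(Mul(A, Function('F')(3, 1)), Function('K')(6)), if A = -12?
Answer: Add(24, Mul(2, Pow(2, Rational(1, 2)))) ≈ 26.828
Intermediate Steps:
Function('t')(s) = 2 (Function('t')(s) = Add(0, Add(-2, Mul(-1, -4))) = Add(0, Add(-2, 4)) = Add(0, 2) = 2)
Function('K')(p) = Pow(Add(2, p), Rational(1, 2)) (Function('K')(p) = Pow(Add(p, 2), Rational(1, 2)) = Pow(Add(2, p), Rational(1, 2)))
Function('F')(Z, J) = Add(-5, Mul(J, Z))
Add(Mul(A, Function('F')(3, 1)), Function('K')(6)) = Add(Mul(-12, Add(-5, Mul(1, 3))), Pow(Add(2, 6), Rational(1, 2))) = Add(Mul(-12, Add(-5, 3)), Pow(8, Rational(1, 2))) = Add(Mul(-12, -2), Mul(2, Pow(2, Rational(1, 2)))) = Add(24, Mul(2, Pow(2, Rational(1, 2))))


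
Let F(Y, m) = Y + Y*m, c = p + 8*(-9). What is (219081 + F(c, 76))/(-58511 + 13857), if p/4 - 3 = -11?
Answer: -211073/44654 ≈ -4.7269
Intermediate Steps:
p = -32 (p = 12 + 4*(-11) = 12 - 44 = -32)
c = -104 (c = -32 + 8*(-9) = -32 - 72 = -104)
(219081 + F(c, 76))/(-58511 + 13857) = (219081 - 104*(1 + 76))/(-58511 + 13857) = (219081 - 104*77)/(-44654) = (219081 - 8008)*(-1/44654) = 211073*(-1/44654) = -211073/44654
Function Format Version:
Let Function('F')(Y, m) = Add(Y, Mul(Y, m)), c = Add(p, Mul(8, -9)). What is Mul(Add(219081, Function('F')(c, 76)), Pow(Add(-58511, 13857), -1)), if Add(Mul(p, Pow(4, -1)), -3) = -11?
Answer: Rational(-211073, 44654) ≈ -4.7269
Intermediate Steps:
p = -32 (p = Add(12, Mul(4, -11)) = Add(12, -44) = -32)
c = -104 (c = Add(-32, Mul(8, -9)) = Add(-32, -72) = -104)
Mul(Add(219081, Function('F')(c, 76)), Pow(Add(-58511, 13857), -1)) = Mul(Add(219081, Mul(-104, Add(1, 76))), Pow(Add(-58511, 13857), -1)) = Mul(Add(219081, Mul(-104, 77)), Pow(-44654, -1)) = Mul(Add(219081, -8008), Rational(-1, 44654)) = Mul(211073, Rational(-1, 44654)) = Rational(-211073, 44654)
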